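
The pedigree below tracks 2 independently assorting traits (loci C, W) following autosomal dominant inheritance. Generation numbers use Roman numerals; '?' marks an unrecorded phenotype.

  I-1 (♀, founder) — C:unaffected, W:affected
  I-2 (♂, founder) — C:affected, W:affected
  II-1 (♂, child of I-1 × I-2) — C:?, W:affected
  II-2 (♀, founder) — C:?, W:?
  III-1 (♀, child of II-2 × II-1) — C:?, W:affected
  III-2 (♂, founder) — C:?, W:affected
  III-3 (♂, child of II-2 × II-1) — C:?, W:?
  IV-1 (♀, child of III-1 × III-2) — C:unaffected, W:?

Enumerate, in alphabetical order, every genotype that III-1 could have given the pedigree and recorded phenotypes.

III-1 ∈ {Cc WW, Cc Ww, cc WW, cc Ww}

C/I-1 un ·: cc
C/I-2 aff ·: Cc|CC
C/II-1 ? I-1×I-2: cc|Cc
C/II-2 ? ·: cc|Cc|CC
C/III-1 ? II-2×II-1: cc|Cc
C/III-2 ? ·: cc|Cc
C/III-3 ? II-2×II-1: cc|Cc|CC
C/IV-1 un III-1×III-2: cc
⇒ C over [I-1,I-2,II-1,II-2,III-1,III-2,III-3,IV-1]: 60 consistent
W/I-1 aff ·: Ww|WW
W/I-2 aff ·: Ww|WW
W/II-1 aff I-1×I-2: Ww|WW
W/II-2 ? ·: ww|Ww|WW
W/III-1 aff II-2×II-1: Ww|WW
W/III-2 aff ·: Ww|WW
W/III-3 ? II-2×II-1: ww|Ww|WW
W/IV-1 ? III-1×III-2: ww|Ww|WW
⇒ W over [I-1,I-2,II-1,II-2,III-1,III-2,III-3,IV-1]: 246 consistent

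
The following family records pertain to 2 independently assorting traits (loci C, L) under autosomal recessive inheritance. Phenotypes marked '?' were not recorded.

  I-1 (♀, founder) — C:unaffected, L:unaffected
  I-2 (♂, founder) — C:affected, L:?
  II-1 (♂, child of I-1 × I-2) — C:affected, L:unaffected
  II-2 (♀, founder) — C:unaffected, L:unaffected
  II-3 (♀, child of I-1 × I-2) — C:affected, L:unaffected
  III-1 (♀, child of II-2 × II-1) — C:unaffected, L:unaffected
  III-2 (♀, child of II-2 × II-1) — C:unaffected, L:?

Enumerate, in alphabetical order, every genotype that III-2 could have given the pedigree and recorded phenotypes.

III-2 ∈ {Cc LL, Cc Ll, Cc ll}

C/I-1 un ·: Cc
C/I-2 aff ·: cc
C/II-1 aff I-1×I-2: cc
C/II-2 un ·: CC|Cc
C/II-3 aff I-1×I-2: cc
C/III-1 un II-2×II-1: Cc
C/III-2 un II-2×II-1: Cc
⇒ C over [I-1,I-2,II-1,II-2,II-3,III-1,III-2]: 2 consistent
L/I-1 un ·: LL|Ll
L/I-2 ? ·: LL|Ll|ll
L/II-1 un I-1×I-2: LL|Ll
L/II-2 un ·: LL|Ll
L/II-3 un I-1×I-2: LL|Ll
L/III-1 un II-2×II-1: LL|Ll
L/III-2 ? II-2×II-1: LL|Ll|ll
⇒ L over [I-1,I-2,II-1,II-2,II-3,III-1,III-2]: 115 consistent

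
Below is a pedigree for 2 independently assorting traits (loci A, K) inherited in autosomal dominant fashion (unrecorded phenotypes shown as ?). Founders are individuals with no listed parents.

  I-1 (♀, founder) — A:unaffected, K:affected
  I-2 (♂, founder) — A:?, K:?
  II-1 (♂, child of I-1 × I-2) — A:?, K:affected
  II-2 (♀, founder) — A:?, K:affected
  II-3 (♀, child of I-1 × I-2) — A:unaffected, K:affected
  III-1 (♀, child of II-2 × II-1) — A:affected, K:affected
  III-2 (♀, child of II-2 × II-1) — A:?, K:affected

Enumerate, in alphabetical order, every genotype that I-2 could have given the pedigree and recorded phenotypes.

I-2 ∈ {Aa KK, Aa Kk, Aa kk, aa KK, aa Kk, aa kk}

A/I-1 un ·: aa
A/I-2 ? ·: aa|Aa
A/II-1 ? I-1×I-2: aa|Aa
A/II-2 ? ·: aa|Aa|AA
A/II-3 un I-1×I-2: aa
A/III-1 aff II-2×II-1: Aa|AA
A/III-2 ? II-2×II-1: aa|Aa|AA
⇒ A over [I-1,I-2,II-1,II-2,II-3,III-1,III-2]: 18 consistent
K/I-1 aff ·: Kk|KK
K/I-2 ? ·: kk|Kk|KK
K/II-1 aff I-1×I-2: Kk|KK
K/II-2 aff ·: Kk|KK
K/II-3 aff I-1×I-2: Kk|KK
K/III-1 aff II-2×II-1: Kk|KK
K/III-2 aff II-2×II-1: Kk|KK
⇒ K over [I-1,I-2,II-1,II-2,II-3,III-1,III-2]: 99 consistent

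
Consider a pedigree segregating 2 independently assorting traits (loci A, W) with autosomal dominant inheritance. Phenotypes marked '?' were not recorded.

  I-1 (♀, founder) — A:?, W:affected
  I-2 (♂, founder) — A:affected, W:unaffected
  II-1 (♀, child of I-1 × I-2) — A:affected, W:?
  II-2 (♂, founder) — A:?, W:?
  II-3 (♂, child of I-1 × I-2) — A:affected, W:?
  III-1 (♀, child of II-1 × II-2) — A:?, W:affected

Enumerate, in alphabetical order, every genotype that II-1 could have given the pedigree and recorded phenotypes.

A/I-1 ? ·: aa|Aa|AA
A/I-2 aff ·: Aa|AA
A/II-1 aff I-1×I-2: Aa|AA
A/II-2 ? ·: aa|Aa|AA
A/II-3 aff I-1×I-2: Aa|AA
A/III-1 ? II-1×II-2: aa|Aa|AA
⇒ A over [I-1,I-2,II-1,II-2,II-3,III-1]: 84 consistent
W/I-1 aff ·: Ww|WW
W/I-2 un ·: ww
W/II-1 ? I-1×I-2: ww|Ww
W/II-2 ? ·: ww|Ww|WW
W/II-3 ? I-1×I-2: ww|Ww
W/III-1 aff II-1×II-2: Ww|WW
⇒ W over [I-1,I-2,II-1,II-2,II-3,III-1]: 19 consistent

II-1 ∈ {AA Ww, AA ww, Aa Ww, Aa ww}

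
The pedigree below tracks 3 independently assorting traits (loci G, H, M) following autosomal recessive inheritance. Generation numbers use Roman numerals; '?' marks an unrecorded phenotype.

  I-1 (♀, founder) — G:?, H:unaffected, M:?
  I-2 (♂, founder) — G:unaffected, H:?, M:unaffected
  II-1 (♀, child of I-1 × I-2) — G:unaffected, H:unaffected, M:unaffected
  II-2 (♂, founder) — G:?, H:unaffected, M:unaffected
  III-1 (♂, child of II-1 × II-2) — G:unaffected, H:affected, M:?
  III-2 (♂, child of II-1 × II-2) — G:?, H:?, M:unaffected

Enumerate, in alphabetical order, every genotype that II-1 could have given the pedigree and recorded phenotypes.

G/I-1 ? ·: GG|Gg|gg
G/I-2 un ·: GG|Gg
G/II-1 un I-1×I-2: GG|Gg
G/II-2 ? ·: GG|Gg|gg
G/III-1 un II-1×II-2: GG|Gg
G/III-2 ? II-1×II-2: GG|Gg|gg
⇒ G over [I-1,I-2,II-1,II-2,III-1,III-2]: 84 consistent
H/I-1 un ·: HH|Hh
H/I-2 ? ·: HH|Hh|hh
H/II-1 un I-1×I-2: Hh
H/II-2 un ·: Hh
H/III-1 aff II-1×II-2: hh
H/III-2 ? II-1×II-2: HH|Hh|hh
⇒ H over [I-1,I-2,II-1,II-2,III-1,III-2]: 15 consistent
M/I-1 ? ·: MM|Mm|mm
M/I-2 un ·: MM|Mm
M/II-1 un I-1×I-2: MM|Mm
M/II-2 un ·: MM|Mm
M/III-1 ? II-1×II-2: MM|Mm|mm
M/III-2 un II-1×II-2: MM|Mm
⇒ M over [I-1,I-2,II-1,II-2,III-1,III-2]: 70 consistent

II-1 ∈ {GG Hh MM, GG Hh Mm, Gg Hh MM, Gg Hh Mm}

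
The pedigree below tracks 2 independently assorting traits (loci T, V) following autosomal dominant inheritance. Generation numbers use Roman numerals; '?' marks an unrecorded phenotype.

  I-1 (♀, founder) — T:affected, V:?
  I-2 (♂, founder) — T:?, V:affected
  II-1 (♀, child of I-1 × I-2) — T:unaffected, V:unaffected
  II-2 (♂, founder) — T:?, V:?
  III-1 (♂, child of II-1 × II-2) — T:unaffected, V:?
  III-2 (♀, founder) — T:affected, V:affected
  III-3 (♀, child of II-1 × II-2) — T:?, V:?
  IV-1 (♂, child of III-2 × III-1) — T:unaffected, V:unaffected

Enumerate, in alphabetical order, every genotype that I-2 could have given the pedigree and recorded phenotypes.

T/I-1 aff ·: Tt
T/I-2 ? ·: tt|Tt
T/II-1 un I-1×I-2: tt
T/II-2 ? ·: tt|Tt
T/III-1 un II-1×II-2: tt
T/III-2 aff ·: Tt
T/III-3 ? II-1×II-2: tt|Tt
T/IV-1 un III-2×III-1: tt
⇒ T over [I-1,I-2,II-1,II-2,III-1,III-2,III-3,IV-1]: 6 consistent
V/I-1 ? ·: vv|Vv
V/I-2 aff ·: Vv
V/II-1 un I-1×I-2: vv
V/II-2 ? ·: vv|Vv|VV
V/III-1 ? II-1×II-2: vv|Vv
V/III-2 aff ·: Vv
V/III-3 ? II-1×II-2: vv|Vv
V/IV-1 un III-2×III-1: vv
⇒ V over [I-1,I-2,II-1,II-2,III-1,III-2,III-3,IV-1]: 12 consistent

I-2 ∈ {Tt Vv, tt Vv}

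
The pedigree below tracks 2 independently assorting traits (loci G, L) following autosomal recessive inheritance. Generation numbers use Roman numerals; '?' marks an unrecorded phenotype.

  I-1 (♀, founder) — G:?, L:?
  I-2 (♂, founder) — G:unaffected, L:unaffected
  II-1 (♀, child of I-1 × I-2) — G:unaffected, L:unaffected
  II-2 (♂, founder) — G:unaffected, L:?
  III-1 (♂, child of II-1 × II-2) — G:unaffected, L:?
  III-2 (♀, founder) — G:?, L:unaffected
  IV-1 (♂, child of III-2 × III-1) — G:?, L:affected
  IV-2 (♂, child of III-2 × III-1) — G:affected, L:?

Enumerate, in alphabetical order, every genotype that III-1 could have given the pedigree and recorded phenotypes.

G/I-1 ? ·: GG|Gg|gg
G/I-2 un ·: GG|Gg
G/II-1 un I-1×I-2: GG|Gg
G/II-2 un ·: GG|Gg
G/III-1 un II-1×II-2: Gg
G/III-2 ? ·: Gg|gg
G/IV-1 ? III-2×III-1: GG|Gg|gg
G/IV-2 aff III-2×III-1: gg
⇒ G over [I-1,I-2,II-1,II-2,III-1,III-2,IV-1,IV-2]: 70 consistent
L/I-1 ? ·: LL|Ll|ll
L/I-2 un ·: LL|Ll
L/II-1 un I-1×I-2: LL|Ll
L/II-2 ? ·: LL|Ll|ll
L/III-1 ? II-1×II-2: Ll|ll
L/III-2 un ·: Ll
L/IV-1 aff III-2×III-1: ll
L/IV-2 ? III-2×III-1: LL|Ll|ll
⇒ L over [I-1,I-2,II-1,II-2,III-1,III-2,IV-1,IV-2]: 89 consistent

III-1 ∈ {Gg Ll, Gg ll}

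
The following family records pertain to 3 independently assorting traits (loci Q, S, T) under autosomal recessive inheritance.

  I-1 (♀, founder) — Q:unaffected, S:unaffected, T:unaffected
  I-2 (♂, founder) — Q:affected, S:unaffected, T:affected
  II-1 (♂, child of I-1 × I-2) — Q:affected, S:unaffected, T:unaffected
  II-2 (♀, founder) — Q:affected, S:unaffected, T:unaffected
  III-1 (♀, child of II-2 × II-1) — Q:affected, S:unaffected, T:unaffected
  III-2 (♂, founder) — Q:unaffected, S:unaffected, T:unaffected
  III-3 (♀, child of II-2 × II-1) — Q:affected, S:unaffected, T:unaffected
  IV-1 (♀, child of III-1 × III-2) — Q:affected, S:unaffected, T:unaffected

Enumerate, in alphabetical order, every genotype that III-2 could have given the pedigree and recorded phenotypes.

III-2 ∈ {Qq SS TT, Qq SS Tt, Qq Ss TT, Qq Ss Tt}

Q/I-1 un ·: Qq
Q/I-2 aff ·: qq
Q/II-1 aff I-1×I-2: qq
Q/II-2 aff ·: qq
Q/III-1 aff II-2×II-1: qq
Q/III-2 un ·: Qq
Q/III-3 aff II-2×II-1: qq
Q/IV-1 aff III-1×III-2: qq
⇒ Q over [I-1,I-2,II-1,II-2,III-1,III-2,III-3,IV-1]: 1 consistent
S/I-1 un ·: SS|Ss
S/I-2 un ·: SS|Ss
S/II-1 un I-1×I-2: SS|Ss
S/II-2 un ·: SS|Ss
S/III-1 un II-2×II-1: SS|Ss
S/III-2 un ·: SS|Ss
S/III-3 un II-2×II-1: SS|Ss
S/IV-1 un III-1×III-2: SS|Ss
⇒ S over [I-1,I-2,II-1,II-2,III-1,III-2,III-3,IV-1]: 152 consistent
T/I-1 un ·: TT|Tt
T/I-2 aff ·: tt
T/II-1 un I-1×I-2: Tt
T/II-2 un ·: TT|Tt
T/III-1 un II-2×II-1: TT|Tt
T/III-2 un ·: TT|Tt
T/III-3 un II-2×II-1: TT|Tt
T/IV-1 un III-1×III-2: TT|Tt
⇒ T over [I-1,I-2,II-1,II-2,III-1,III-2,III-3,IV-1]: 56 consistent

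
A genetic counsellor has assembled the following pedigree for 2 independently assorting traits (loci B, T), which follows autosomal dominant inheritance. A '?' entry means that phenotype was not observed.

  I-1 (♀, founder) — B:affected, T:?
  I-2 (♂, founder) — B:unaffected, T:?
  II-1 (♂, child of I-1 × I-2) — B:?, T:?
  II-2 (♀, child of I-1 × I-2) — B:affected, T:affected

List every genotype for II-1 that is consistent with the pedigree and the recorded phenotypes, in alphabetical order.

II-1 ∈ {Bb TT, Bb Tt, Bb tt, bb TT, bb Tt, bb tt}

B/I-1 aff ·: Bb|BB
B/I-2 un ·: bb
B/II-1 ? I-1×I-2: bb|Bb
B/II-2 aff I-1×I-2: Bb
⇒ B over [I-1,I-2,II-1,II-2]: 3 consistent
T/I-1 ? ·: tt|Tt|TT
T/I-2 ? ·: tt|Tt|TT
T/II-1 ? I-1×I-2: tt|Tt|TT
T/II-2 aff I-1×I-2: Tt|TT
⇒ T over [I-1,I-2,II-1,II-2]: 21 consistent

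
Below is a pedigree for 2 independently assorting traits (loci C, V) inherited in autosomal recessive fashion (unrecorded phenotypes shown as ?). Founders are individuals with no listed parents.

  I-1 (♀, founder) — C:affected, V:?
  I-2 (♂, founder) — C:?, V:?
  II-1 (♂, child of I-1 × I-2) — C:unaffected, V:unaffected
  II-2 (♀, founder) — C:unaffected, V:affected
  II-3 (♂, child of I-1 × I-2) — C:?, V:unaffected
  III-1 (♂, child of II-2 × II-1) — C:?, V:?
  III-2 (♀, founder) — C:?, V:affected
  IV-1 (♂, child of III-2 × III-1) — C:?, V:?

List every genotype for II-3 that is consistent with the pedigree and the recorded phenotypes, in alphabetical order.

C/I-1 aff ·: cc
C/I-2 ? ·: CC|Cc
C/II-1 un I-1×I-2: Cc
C/II-2 un ·: CC|Cc
C/II-3 ? I-1×I-2: Cc|cc
C/III-1 ? II-2×II-1: CC|Cc|cc
C/III-2 ? ·: CC|Cc|cc
C/IV-1 ? III-2×III-1: CC|Cc|cc
⇒ C over [I-1,I-2,II-1,II-2,II-3,III-1,III-2,IV-1]: 78 consistent
V/I-1 ? ·: VV|Vv|vv
V/I-2 ? ·: VV|Vv|vv
V/II-1 un I-1×I-2: VV|Vv
V/II-2 aff ·: vv
V/II-3 un I-1×I-2: VV|Vv
V/III-1 ? II-2×II-1: Vv|vv
V/III-2 aff ·: vv
V/IV-1 ? III-2×III-1: Vv|vv
⇒ V over [I-1,I-2,II-1,II-2,II-3,III-1,III-2,IV-1]: 44 consistent

II-3 ∈ {Cc VV, Cc Vv, cc VV, cc Vv}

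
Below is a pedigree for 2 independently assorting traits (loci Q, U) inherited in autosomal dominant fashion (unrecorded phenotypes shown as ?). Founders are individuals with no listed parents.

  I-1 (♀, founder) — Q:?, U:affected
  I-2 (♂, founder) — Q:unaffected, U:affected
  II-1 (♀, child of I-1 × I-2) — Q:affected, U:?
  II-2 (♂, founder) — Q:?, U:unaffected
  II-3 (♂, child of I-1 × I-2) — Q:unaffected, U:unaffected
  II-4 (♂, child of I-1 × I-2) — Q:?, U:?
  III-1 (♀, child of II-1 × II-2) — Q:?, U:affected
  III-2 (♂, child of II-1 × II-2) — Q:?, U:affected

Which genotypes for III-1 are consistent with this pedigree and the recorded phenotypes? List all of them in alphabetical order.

Q/I-1 ? ·: Qq
Q/I-2 un ·: qq
Q/II-1 aff I-1×I-2: Qq
Q/II-2 ? ·: qq|Qq|QQ
Q/II-3 un I-1×I-2: qq
Q/II-4 ? I-1×I-2: qq|Qq
Q/III-1 ? II-1×II-2: qq|Qq|QQ
Q/III-2 ? II-1×II-2: qq|Qq|QQ
⇒ Q over [I-1,I-2,II-1,II-2,II-3,II-4,III-1,III-2]: 34 consistent
U/I-1 aff ·: Uu
U/I-2 aff ·: Uu
U/II-1 ? I-1×I-2: Uu|UU
U/II-2 un ·: uu
U/II-3 un I-1×I-2: uu
U/II-4 ? I-1×I-2: uu|Uu|UU
U/III-1 aff II-1×II-2: Uu
U/III-2 aff II-1×II-2: Uu
⇒ U over [I-1,I-2,II-1,II-2,II-3,II-4,III-1,III-2]: 6 consistent

III-1 ∈ {QQ Uu, Qq Uu, qq Uu}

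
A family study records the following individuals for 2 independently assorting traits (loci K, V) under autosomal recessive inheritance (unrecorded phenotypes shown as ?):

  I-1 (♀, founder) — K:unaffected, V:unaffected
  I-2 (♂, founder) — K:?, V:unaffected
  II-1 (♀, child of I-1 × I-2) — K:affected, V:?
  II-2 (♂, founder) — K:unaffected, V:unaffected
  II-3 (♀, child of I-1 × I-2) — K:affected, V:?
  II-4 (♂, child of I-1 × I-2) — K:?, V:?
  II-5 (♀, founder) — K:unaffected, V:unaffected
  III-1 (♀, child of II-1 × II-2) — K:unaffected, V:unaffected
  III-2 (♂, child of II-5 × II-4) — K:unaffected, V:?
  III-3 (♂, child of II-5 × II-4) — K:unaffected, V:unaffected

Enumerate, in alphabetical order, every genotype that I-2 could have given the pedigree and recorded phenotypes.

K/I-1 un ·: Kk
K/I-2 ? ·: Kk|kk
K/II-1 aff I-1×I-2: kk
K/II-2 un ·: KK|Kk
K/II-3 aff I-1×I-2: kk
K/II-4 ? I-1×I-2: KK|Kk|kk
K/II-5 un ·: KK|Kk
K/III-1 un II-1×II-2: Kk
K/III-2 un II-5×II-4: KK|Kk
K/III-3 un II-5×II-4: KK|Kk
⇒ K over [I-1,I-2,II-1,II-2,II-3,II-4,II-5,III-1,III-2,III-3]: 50 consistent
V/I-1 un ·: VV|Vv
V/I-2 un ·: VV|Vv
V/II-1 ? I-1×I-2: VV|Vv|vv
V/II-2 un ·: VV|Vv
V/II-3 ? I-1×I-2: VV|Vv|vv
V/II-4 ? I-1×I-2: VV|Vv|vv
V/II-5 un ·: VV|Vv
V/III-1 un II-1×II-2: VV|Vv
V/III-2 ? II-5×II-4: VV|Vv|vv
V/III-3 un II-5×II-4: VV|Vv
⇒ V over [I-1,I-2,II-1,II-2,II-3,II-4,II-5,III-1,III-2,III-3]: 921 consistent

I-2 ∈ {Kk VV, Kk Vv, kk VV, kk Vv}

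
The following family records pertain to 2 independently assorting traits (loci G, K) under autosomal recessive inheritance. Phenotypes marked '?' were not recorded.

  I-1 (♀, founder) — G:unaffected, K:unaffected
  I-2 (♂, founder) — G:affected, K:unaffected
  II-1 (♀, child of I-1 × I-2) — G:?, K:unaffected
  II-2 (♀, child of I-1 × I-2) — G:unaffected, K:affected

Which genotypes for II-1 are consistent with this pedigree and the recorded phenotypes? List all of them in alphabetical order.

II-1 ∈ {Gg KK, Gg Kk, gg KK, gg Kk}

G/I-1 un ·: GG|Gg
G/I-2 aff ·: gg
G/II-1 ? I-1×I-2: Gg|gg
G/II-2 un I-1×I-2: Gg
⇒ G over [I-1,I-2,II-1,II-2]: 3 consistent
K/I-1 un ·: Kk
K/I-2 un ·: Kk
K/II-1 un I-1×I-2: KK|Kk
K/II-2 aff I-1×I-2: kk
⇒ K over [I-1,I-2,II-1,II-2]: 2 consistent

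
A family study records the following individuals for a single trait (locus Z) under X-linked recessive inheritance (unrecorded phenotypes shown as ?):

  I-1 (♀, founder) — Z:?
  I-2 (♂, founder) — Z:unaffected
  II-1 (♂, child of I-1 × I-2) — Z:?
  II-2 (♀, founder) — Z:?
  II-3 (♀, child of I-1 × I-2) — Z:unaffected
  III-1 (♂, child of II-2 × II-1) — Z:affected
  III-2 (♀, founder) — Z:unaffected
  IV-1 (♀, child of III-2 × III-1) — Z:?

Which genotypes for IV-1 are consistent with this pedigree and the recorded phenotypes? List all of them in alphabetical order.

IV-1 ∈ {X^ZX^z, X^zX^z}

Z/I-1 ? ·: X^ZX^Z|X^ZX^z|X^zX^z
Z/I-2 un ·: X^ZY
Z/II-1 ? I-1×I-2: X^ZY|X^zY
Z/II-2 ? ·: X^ZX^z|X^zX^z
Z/II-3 un I-1×I-2: X^ZX^Z|X^ZX^z
Z/III-1 aff II-2×II-1: X^zY
Z/III-2 un ·: X^ZX^Z|X^ZX^z
Z/IV-1 ? III-2×III-1: X^ZX^z|X^zX^z
⇒ Z over [I-1,I-2,II-1,II-2,II-3,III-1,III-2,IV-1]: 36 consistent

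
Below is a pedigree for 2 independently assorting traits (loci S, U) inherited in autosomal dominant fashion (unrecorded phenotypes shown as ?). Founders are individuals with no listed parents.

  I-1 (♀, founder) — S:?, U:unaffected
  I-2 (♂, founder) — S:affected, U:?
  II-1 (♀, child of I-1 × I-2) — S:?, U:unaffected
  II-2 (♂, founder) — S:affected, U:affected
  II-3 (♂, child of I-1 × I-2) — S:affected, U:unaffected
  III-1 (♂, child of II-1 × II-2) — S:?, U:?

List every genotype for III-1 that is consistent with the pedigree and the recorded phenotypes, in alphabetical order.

S/I-1 ? ·: ss|Ss|SS
S/I-2 aff ·: Ss|SS
S/II-1 ? I-1×I-2: ss|Ss|SS
S/II-2 aff ·: Ss|SS
S/II-3 aff I-1×I-2: Ss|SS
S/III-1 ? II-1×II-2: ss|Ss|SS
⇒ S over [I-1,I-2,II-1,II-2,II-3,III-1]: 70 consistent
U/I-1 un ·: uu
U/I-2 ? ·: uu|Uu
U/II-1 un I-1×I-2: uu
U/II-2 aff ·: Uu|UU
U/II-3 un I-1×I-2: uu
U/III-1 ? II-1×II-2: uu|Uu
⇒ U over [I-1,I-2,II-1,II-2,II-3,III-1]: 6 consistent

III-1 ∈ {SS Uu, SS uu, Ss Uu, Ss uu, ss Uu, ss uu}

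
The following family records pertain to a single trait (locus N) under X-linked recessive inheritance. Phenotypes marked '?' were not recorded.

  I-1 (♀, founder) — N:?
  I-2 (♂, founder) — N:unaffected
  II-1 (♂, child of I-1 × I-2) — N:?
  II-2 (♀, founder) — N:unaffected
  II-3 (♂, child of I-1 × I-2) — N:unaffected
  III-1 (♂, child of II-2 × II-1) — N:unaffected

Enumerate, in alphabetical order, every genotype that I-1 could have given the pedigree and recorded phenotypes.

N/I-1 ? ·: X^NX^N|X^NX^n
N/I-2 un ·: X^NY
N/II-1 ? I-1×I-2: X^NY|X^nY
N/II-2 un ·: X^NX^N|X^NX^n
N/II-3 un I-1×I-2: X^NY
N/III-1 un II-2×II-1: X^NY
⇒ N over [I-1,I-2,II-1,II-2,II-3,III-1]: 6 consistent

I-1 ∈ {X^NX^N, X^NX^n}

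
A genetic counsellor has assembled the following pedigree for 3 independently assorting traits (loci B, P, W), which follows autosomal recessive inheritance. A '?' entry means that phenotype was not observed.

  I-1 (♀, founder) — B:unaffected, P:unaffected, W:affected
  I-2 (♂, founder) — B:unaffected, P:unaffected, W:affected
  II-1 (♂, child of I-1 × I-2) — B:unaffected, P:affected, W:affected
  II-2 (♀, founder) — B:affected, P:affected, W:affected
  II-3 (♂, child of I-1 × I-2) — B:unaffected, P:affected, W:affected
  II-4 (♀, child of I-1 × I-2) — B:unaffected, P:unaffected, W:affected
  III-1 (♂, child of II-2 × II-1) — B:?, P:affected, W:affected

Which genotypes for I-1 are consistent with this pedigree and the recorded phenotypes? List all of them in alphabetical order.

I-1 ∈ {BB Pp ww, Bb Pp ww}

B/I-1 un ·: BB|Bb
B/I-2 un ·: BB|Bb
B/II-1 un I-1×I-2: BB|Bb
B/II-2 aff ·: bb
B/II-3 un I-1×I-2: BB|Bb
B/II-4 un I-1×I-2: BB|Bb
B/III-1 ? II-2×II-1: Bb|bb
⇒ B over [I-1,I-2,II-1,II-2,II-3,II-4,III-1]: 37 consistent
P/I-1 un ·: Pp
P/I-2 un ·: Pp
P/II-1 aff I-1×I-2: pp
P/II-2 aff ·: pp
P/II-3 aff I-1×I-2: pp
P/II-4 un I-1×I-2: PP|Pp
P/III-1 aff II-2×II-1: pp
⇒ P over [I-1,I-2,II-1,II-2,II-3,II-4,III-1]: 2 consistent
W/I-1 aff ·: ww
W/I-2 aff ·: ww
W/II-1 aff I-1×I-2: ww
W/II-2 aff ·: ww
W/II-3 aff I-1×I-2: ww
W/II-4 aff I-1×I-2: ww
W/III-1 aff II-2×II-1: ww
⇒ W over [I-1,I-2,II-1,II-2,II-3,II-4,III-1]: 1 consistent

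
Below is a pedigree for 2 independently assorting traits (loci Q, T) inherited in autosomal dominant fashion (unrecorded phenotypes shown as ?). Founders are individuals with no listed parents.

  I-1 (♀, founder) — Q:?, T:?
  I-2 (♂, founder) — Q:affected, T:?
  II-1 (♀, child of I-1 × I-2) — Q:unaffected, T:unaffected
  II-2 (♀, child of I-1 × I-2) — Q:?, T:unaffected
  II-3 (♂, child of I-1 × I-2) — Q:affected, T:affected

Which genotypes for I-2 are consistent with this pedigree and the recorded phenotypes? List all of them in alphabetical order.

I-2 ∈ {Qq Tt, Qq tt}

Q/I-1 ? ·: qq|Qq
Q/I-2 aff ·: Qq
Q/II-1 un I-1×I-2: qq
Q/II-2 ? I-1×I-2: qq|Qq|QQ
Q/II-3 aff I-1×I-2: Qq|QQ
⇒ Q over [I-1,I-2,II-1,II-2,II-3]: 8 consistent
T/I-1 ? ·: tt|Tt
T/I-2 ? ·: tt|Tt
T/II-1 un I-1×I-2: tt
T/II-2 un I-1×I-2: tt
T/II-3 aff I-1×I-2: Tt|TT
⇒ T over [I-1,I-2,II-1,II-2,II-3]: 4 consistent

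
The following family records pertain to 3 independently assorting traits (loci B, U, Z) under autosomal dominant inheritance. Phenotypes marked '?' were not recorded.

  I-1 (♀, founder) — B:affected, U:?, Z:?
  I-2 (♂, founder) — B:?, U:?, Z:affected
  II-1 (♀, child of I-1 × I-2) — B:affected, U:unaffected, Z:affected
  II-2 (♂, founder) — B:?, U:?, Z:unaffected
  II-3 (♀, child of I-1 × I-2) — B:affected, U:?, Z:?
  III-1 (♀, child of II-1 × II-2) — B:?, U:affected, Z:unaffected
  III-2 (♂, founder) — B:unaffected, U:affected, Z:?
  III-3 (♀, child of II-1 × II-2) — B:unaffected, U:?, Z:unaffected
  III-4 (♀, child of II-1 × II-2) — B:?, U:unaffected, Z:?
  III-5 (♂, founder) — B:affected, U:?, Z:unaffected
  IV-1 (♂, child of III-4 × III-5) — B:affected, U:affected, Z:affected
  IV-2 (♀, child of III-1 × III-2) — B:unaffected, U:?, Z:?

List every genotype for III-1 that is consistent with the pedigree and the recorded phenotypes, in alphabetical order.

III-1 ∈ {Bb Uu zz, bb Uu zz}

B/I-1 aff ·: Bb|BB
B/I-2 ? ·: bb|Bb|BB
B/II-1 aff I-1×I-2: Bb
B/II-2 ? ·: bb|Bb
B/II-3 aff I-1×I-2: Bb|BB
B/III-1 ? II-1×II-2: bb|Bb
B/III-2 un ·: bb
B/III-3 un II-1×II-2: bb
B/III-4 ? II-1×II-2: bb|Bb|BB
B/III-5 aff ·: Bb|BB
B/IV-1 aff III-4×III-5: Bb|BB
B/IV-2 un III-1×III-2: bb
⇒ B over [I-1,I-2,II-1,II-2,II-3,III-1,III-2,III-3,III-4,III-5,IV-1,IV-2]: 240 consistent
U/I-1 ? ·: uu|Uu
U/I-2 ? ·: uu|Uu
U/II-1 un I-1×I-2: uu
U/II-2 ? ·: Uu
U/II-3 ? I-1×I-2: uu|Uu|UU
U/III-1 aff II-1×II-2: Uu
U/III-2 aff ·: Uu|UU
U/III-3 ? II-1×II-2: uu|Uu
U/III-4 un II-1×II-2: uu
U/III-5 ? ·: Uu|UU
U/IV-1 aff III-4×III-5: Uu
U/IV-2 ? III-1×III-2: uu|Uu|UU
⇒ U over [I-1,I-2,II-1,II-2,II-3,III-1,III-2,III-3,III-4,III-5,IV-1,IV-2]: 160 consistent
Z/I-1 ? ·: zz|Zz|ZZ
Z/I-2 aff ·: Zz|ZZ
Z/II-1 aff I-1×I-2: Zz
Z/II-2 un ·: zz
Z/II-3 ? I-1×I-2: zz|Zz|ZZ
Z/III-1 un II-1×II-2: zz
Z/III-2 ? ·: zz|Zz|ZZ
Z/III-3 un II-1×II-2: zz
Z/III-4 ? II-1×II-2: Zz
Z/III-5 un ·: zz
Z/IV-1 aff III-4×III-5: Zz
Z/IV-2 ? III-1×III-2: zz|Zz
⇒ Z over [I-1,I-2,II-1,II-2,II-3,III-1,III-2,III-3,III-4,III-5,IV-1,IV-2]: 40 consistent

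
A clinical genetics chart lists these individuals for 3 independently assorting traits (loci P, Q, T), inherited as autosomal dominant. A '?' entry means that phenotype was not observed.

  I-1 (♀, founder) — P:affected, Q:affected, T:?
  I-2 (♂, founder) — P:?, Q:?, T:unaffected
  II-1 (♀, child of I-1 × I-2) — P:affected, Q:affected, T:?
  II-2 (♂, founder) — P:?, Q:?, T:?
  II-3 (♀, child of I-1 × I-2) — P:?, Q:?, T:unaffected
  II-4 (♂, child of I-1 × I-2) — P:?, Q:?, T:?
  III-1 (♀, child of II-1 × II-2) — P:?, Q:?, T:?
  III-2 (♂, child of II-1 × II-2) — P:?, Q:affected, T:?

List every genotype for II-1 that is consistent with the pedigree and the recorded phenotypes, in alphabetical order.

II-1 ∈ {PP QQ Tt, PP QQ tt, PP Qq Tt, PP Qq tt, Pp QQ Tt, Pp QQ tt, Pp Qq Tt, Pp Qq tt}

P/I-1 aff ·: Pp|PP
P/I-2 ? ·: pp|Pp|PP
P/II-1 aff I-1×I-2: Pp|PP
P/II-2 ? ·: pp|Pp|PP
P/II-3 ? I-1×I-2: pp|Pp|PP
P/II-4 ? I-1×I-2: pp|Pp|PP
P/III-1 ? II-1×II-2: pp|Pp|PP
P/III-2 ? II-1×II-2: pp|Pp|PP
⇒ P over [I-1,I-2,II-1,II-2,II-3,II-4,III-1,III-2]: 482 consistent
Q/I-1 aff ·: Qq|QQ
Q/I-2 ? ·: qq|Qq|QQ
Q/II-1 aff I-1×I-2: Qq|QQ
Q/II-2 ? ·: qq|Qq|QQ
Q/II-3 ? I-1×I-2: qq|Qq|QQ
Q/II-4 ? I-1×I-2: qq|Qq|QQ
Q/III-1 ? II-1×II-2: qq|Qq|QQ
Q/III-2 aff II-1×II-2: Qq|QQ
⇒ Q over [I-1,I-2,II-1,II-2,II-3,II-4,III-1,III-2]: 372 consistent
T/I-1 ? ·: tt|Tt
T/I-2 un ·: tt
T/II-1 ? I-1×I-2: tt|Tt
T/II-2 ? ·: tt|Tt|TT
T/II-3 un I-1×I-2: tt
T/II-4 ? I-1×I-2: tt|Tt
T/III-1 ? II-1×II-2: tt|Tt|TT
T/III-2 ? II-1×II-2: tt|Tt|TT
⇒ T over [I-1,I-2,II-1,II-2,II-3,II-4,III-1,III-2]: 52 consistent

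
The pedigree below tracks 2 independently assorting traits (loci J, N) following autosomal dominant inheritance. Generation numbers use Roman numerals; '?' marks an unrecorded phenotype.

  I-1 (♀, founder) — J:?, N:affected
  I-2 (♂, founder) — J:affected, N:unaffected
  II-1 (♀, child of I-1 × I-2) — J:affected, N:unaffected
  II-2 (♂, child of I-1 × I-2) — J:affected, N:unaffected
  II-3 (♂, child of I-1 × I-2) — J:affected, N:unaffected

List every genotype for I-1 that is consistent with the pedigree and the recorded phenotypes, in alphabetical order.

J/I-1 ? ·: jj|Jj|JJ
J/I-2 aff ·: Jj|JJ
J/II-1 aff I-1×I-2: Jj|JJ
J/II-2 aff I-1×I-2: Jj|JJ
J/II-3 aff I-1×I-2: Jj|JJ
⇒ J over [I-1,I-2,II-1,II-2,II-3]: 27 consistent
N/I-1 aff ·: Nn
N/I-2 un ·: nn
N/II-1 un I-1×I-2: nn
N/II-2 un I-1×I-2: nn
N/II-3 un I-1×I-2: nn
⇒ N over [I-1,I-2,II-1,II-2,II-3]: 1 consistent

I-1 ∈ {JJ Nn, Jj Nn, jj Nn}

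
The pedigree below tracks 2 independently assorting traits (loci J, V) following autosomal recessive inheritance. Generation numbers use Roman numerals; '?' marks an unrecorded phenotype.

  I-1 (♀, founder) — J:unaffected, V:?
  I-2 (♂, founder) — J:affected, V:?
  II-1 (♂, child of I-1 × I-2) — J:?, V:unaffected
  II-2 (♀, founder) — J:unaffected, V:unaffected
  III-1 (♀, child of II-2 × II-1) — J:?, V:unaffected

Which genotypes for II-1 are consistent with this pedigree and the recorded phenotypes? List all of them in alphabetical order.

II-1 ∈ {Jj VV, Jj Vv, jj VV, jj Vv}

J/I-1 un ·: JJ|Jj
J/I-2 aff ·: jj
J/II-1 ? I-1×I-2: Jj|jj
J/II-2 un ·: JJ|Jj
J/III-1 ? II-2×II-1: JJ|Jj|jj
⇒ J over [I-1,I-2,II-1,II-2,III-1]: 13 consistent
V/I-1 ? ·: VV|Vv|vv
V/I-2 ? ·: VV|Vv|vv
V/II-1 un I-1×I-2: VV|Vv
V/II-2 un ·: VV|Vv
V/III-1 un II-2×II-1: VV|Vv
⇒ V over [I-1,I-2,II-1,II-2,III-1]: 40 consistent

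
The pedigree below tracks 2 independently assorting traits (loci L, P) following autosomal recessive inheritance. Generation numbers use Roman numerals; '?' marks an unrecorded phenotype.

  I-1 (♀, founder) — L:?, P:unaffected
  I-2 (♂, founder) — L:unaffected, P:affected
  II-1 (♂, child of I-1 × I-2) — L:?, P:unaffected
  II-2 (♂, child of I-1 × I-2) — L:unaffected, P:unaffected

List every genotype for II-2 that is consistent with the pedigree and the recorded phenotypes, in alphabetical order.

L/I-1 ? ·: LL|Ll|ll
L/I-2 un ·: LL|Ll
L/II-1 ? I-1×I-2: LL|Ll|ll
L/II-2 un I-1×I-2: LL|Ll
⇒ L over [I-1,I-2,II-1,II-2]: 18 consistent
P/I-1 un ·: PP|Pp
P/I-2 aff ·: pp
P/II-1 un I-1×I-2: Pp
P/II-2 un I-1×I-2: Pp
⇒ P over [I-1,I-2,II-1,II-2]: 2 consistent

II-2 ∈ {LL Pp, Ll Pp}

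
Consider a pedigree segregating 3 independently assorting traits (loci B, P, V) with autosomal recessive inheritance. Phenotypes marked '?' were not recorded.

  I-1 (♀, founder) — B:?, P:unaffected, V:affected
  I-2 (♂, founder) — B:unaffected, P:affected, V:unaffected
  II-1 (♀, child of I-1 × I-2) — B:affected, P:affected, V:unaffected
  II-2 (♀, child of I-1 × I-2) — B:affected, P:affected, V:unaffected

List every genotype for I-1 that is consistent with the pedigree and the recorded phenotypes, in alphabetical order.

B/I-1 ? ·: Bb|bb
B/I-2 un ·: Bb
B/II-1 aff I-1×I-2: bb
B/II-2 aff I-1×I-2: bb
⇒ B over [I-1,I-2,II-1,II-2]: 2 consistent
P/I-1 un ·: Pp
P/I-2 aff ·: pp
P/II-1 aff I-1×I-2: pp
P/II-2 aff I-1×I-2: pp
⇒ P over [I-1,I-2,II-1,II-2]: 1 consistent
V/I-1 aff ·: vv
V/I-2 un ·: VV|Vv
V/II-1 un I-1×I-2: Vv
V/II-2 un I-1×I-2: Vv
⇒ V over [I-1,I-2,II-1,II-2]: 2 consistent

I-1 ∈ {Bb Pp vv, bb Pp vv}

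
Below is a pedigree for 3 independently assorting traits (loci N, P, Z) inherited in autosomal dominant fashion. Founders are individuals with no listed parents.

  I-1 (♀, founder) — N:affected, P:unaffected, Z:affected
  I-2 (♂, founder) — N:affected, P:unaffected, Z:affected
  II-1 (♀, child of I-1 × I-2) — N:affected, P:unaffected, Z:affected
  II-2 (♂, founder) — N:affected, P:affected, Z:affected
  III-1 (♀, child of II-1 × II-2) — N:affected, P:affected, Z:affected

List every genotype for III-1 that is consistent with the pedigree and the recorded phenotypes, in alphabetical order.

N/I-1 aff ·: Nn|NN
N/I-2 aff ·: Nn|NN
N/II-1 aff I-1×I-2: Nn|NN
N/II-2 aff ·: Nn|NN
N/III-1 aff II-1×II-2: Nn|NN
⇒ N over [I-1,I-2,II-1,II-2,III-1]: 24 consistent
P/I-1 un ·: pp
P/I-2 un ·: pp
P/II-1 un I-1×I-2: pp
P/II-2 aff ·: Pp|PP
P/III-1 aff II-1×II-2: Pp
⇒ P over [I-1,I-2,II-1,II-2,III-1]: 2 consistent
Z/I-1 aff ·: Zz|ZZ
Z/I-2 aff ·: Zz|ZZ
Z/II-1 aff I-1×I-2: Zz|ZZ
Z/II-2 aff ·: Zz|ZZ
Z/III-1 aff II-1×II-2: Zz|ZZ
⇒ Z over [I-1,I-2,II-1,II-2,III-1]: 24 consistent

III-1 ∈ {NN Pp ZZ, NN Pp Zz, Nn Pp ZZ, Nn Pp Zz}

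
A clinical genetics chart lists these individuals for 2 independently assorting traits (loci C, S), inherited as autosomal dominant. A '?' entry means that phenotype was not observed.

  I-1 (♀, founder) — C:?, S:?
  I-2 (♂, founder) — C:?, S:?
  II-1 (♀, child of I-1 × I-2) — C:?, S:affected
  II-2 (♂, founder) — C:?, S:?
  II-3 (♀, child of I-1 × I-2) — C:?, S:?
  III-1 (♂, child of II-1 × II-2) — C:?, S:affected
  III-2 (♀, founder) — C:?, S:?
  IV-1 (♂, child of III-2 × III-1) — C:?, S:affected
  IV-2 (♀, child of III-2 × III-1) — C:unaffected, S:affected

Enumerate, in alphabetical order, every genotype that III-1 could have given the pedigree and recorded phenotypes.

III-1 ∈ {Cc SS, Cc Ss, cc SS, cc Ss}

C/I-1 ? ·: cc|Cc|CC
C/I-2 ? ·: cc|Cc|CC
C/II-1 ? I-1×I-2: cc|Cc|CC
C/II-2 ? ·: cc|Cc|CC
C/II-3 ? I-1×I-2: cc|Cc|CC
C/III-1 ? II-1×II-2: cc|Cc
C/III-2 ? ·: cc|Cc
C/IV-1 ? III-2×III-1: cc|Cc|CC
C/IV-2 un III-2×III-1: cc
⇒ C over [I-1,I-2,II-1,II-2,II-3,III-1,III-2,IV-1,IV-2]: 481 consistent
S/I-1 ? ·: ss|Ss|SS
S/I-2 ? ·: ss|Ss|SS
S/II-1 aff I-1×I-2: Ss|SS
S/II-2 ? ·: ss|Ss|SS
S/II-3 ? I-1×I-2: ss|Ss|SS
S/III-1 aff II-1×II-2: Ss|SS
S/III-2 ? ·: ss|Ss|SS
S/IV-1 aff III-2×III-1: Ss|SS
S/IV-2 aff III-2×III-1: Ss|SS
⇒ S over [I-1,I-2,II-1,II-2,II-3,III-1,III-2,IV-1,IV-2]: 747 consistent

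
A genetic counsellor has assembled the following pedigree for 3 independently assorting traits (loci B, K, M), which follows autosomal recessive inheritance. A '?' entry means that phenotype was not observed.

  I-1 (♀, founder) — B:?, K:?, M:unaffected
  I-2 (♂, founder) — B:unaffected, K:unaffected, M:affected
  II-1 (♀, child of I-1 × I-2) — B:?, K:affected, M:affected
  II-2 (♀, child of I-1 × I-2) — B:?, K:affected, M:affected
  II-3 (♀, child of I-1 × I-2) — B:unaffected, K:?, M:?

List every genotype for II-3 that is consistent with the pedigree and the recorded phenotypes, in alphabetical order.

II-3 ∈ {BB KK Mm, BB KK mm, BB Kk Mm, BB Kk mm, BB kk Mm, BB kk mm, Bb KK Mm, Bb KK mm, Bb Kk Mm, Bb Kk mm, Bb kk Mm, Bb kk mm}

B/I-1 ? ·: BB|Bb|bb
B/I-2 un ·: BB|Bb
B/II-1 ? I-1×I-2: BB|Bb|bb
B/II-2 ? I-1×I-2: BB|Bb|bb
B/II-3 un I-1×I-2: BB|Bb
⇒ B over [I-1,I-2,II-1,II-2,II-3]: 40 consistent
K/I-1 ? ·: Kk|kk
K/I-2 un ·: Kk
K/II-1 aff I-1×I-2: kk
K/II-2 aff I-1×I-2: kk
K/II-3 ? I-1×I-2: KK|Kk|kk
⇒ K over [I-1,I-2,II-1,II-2,II-3]: 5 consistent
M/I-1 un ·: Mm
M/I-2 aff ·: mm
M/II-1 aff I-1×I-2: mm
M/II-2 aff I-1×I-2: mm
M/II-3 ? I-1×I-2: Mm|mm
⇒ M over [I-1,I-2,II-1,II-2,II-3]: 2 consistent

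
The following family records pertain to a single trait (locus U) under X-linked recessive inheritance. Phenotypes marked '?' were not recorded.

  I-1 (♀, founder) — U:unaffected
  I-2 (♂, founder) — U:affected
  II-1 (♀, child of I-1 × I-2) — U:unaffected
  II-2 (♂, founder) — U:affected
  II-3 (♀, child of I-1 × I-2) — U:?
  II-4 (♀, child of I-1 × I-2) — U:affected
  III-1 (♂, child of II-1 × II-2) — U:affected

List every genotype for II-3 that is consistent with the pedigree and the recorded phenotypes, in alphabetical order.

II-3 ∈ {X^UX^u, X^uX^u}

U/I-1 un ·: X^UX^u
U/I-2 aff ·: X^uY
U/II-1 un I-1×I-2: X^UX^u
U/II-2 aff ·: X^uY
U/II-3 ? I-1×I-2: X^UX^u|X^uX^u
U/II-4 aff I-1×I-2: X^uX^u
U/III-1 aff II-1×II-2: X^uY
⇒ U over [I-1,I-2,II-1,II-2,II-3,II-4,III-1]: 2 consistent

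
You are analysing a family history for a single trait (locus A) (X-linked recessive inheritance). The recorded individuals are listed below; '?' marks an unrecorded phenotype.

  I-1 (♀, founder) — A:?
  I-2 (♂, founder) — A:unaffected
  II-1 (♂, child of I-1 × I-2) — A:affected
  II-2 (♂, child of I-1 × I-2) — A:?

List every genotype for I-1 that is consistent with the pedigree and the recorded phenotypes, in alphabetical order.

I-1 ∈ {X^AX^a, X^aX^a}

A/I-1 ? ·: X^AX^a|X^aX^a
A/I-2 un ·: X^AY
A/II-1 aff I-1×I-2: X^aY
A/II-2 ? I-1×I-2: X^AY|X^aY
⇒ A over [I-1,I-2,II-1,II-2]: 3 consistent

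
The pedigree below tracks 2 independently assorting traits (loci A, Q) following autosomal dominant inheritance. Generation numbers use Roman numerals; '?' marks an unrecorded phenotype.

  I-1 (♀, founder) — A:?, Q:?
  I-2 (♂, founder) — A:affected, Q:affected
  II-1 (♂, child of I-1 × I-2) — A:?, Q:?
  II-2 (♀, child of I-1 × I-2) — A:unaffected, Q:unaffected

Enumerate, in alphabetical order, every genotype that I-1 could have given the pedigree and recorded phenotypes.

A/I-1 ? ·: aa|Aa
A/I-2 aff ·: Aa
A/II-1 ? I-1×I-2: aa|Aa|AA
A/II-2 un I-1×I-2: aa
⇒ A over [I-1,I-2,II-1,II-2]: 5 consistent
Q/I-1 ? ·: qq|Qq
Q/I-2 aff ·: Qq
Q/II-1 ? I-1×I-2: qq|Qq|QQ
Q/II-2 un I-1×I-2: qq
⇒ Q over [I-1,I-2,II-1,II-2]: 5 consistent

I-1 ∈ {Aa Qq, Aa qq, aa Qq, aa qq}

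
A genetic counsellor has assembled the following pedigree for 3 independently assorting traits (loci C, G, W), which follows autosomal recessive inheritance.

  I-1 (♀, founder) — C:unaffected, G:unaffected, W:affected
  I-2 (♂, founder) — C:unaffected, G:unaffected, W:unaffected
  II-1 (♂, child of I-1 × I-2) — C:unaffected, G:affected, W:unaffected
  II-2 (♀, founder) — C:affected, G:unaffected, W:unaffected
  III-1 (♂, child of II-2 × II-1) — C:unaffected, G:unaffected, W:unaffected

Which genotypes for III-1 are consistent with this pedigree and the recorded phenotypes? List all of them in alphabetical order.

C/I-1 un ·: CC|Cc
C/I-2 un ·: CC|Cc
C/II-1 un I-1×I-2: CC|Cc
C/II-2 aff ·: cc
C/III-1 un II-2×II-1: Cc
⇒ C over [I-1,I-2,II-1,II-2,III-1]: 7 consistent
G/I-1 un ·: Gg
G/I-2 un ·: Gg
G/II-1 aff I-1×I-2: gg
G/II-2 un ·: GG|Gg
G/III-1 un II-2×II-1: Gg
⇒ G over [I-1,I-2,II-1,II-2,III-1]: 2 consistent
W/I-1 aff ·: ww
W/I-2 un ·: WW|Ww
W/II-1 un I-1×I-2: Ww
W/II-2 un ·: WW|Ww
W/III-1 un II-2×II-1: WW|Ww
⇒ W over [I-1,I-2,II-1,II-2,III-1]: 8 consistent

III-1 ∈ {Cc Gg WW, Cc Gg Ww}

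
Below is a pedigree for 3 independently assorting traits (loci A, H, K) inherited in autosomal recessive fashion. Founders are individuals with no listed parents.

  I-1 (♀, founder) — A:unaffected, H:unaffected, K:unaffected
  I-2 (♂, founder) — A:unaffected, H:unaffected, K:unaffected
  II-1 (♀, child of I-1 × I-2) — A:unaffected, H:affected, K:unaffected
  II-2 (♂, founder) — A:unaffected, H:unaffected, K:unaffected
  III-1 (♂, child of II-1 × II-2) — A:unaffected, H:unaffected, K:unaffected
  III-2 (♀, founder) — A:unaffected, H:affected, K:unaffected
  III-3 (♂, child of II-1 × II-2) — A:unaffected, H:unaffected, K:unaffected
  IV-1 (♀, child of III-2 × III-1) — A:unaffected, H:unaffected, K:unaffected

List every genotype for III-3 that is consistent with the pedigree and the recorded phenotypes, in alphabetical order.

III-3 ∈ {AA Hh KK, AA Hh Kk, Aa Hh KK, Aa Hh Kk}

A/I-1 un ·: AA|Aa
A/I-2 un ·: AA|Aa
A/II-1 un I-1×I-2: AA|Aa
A/II-2 un ·: AA|Aa
A/III-1 un II-1×II-2: AA|Aa
A/III-2 un ·: AA|Aa
A/III-3 un II-1×II-2: AA|Aa
A/IV-1 un III-2×III-1: AA|Aa
⇒ A over [I-1,I-2,II-1,II-2,III-1,III-2,III-3,IV-1]: 152 consistent
H/I-1 un ·: Hh
H/I-2 un ·: Hh
H/II-1 aff I-1×I-2: hh
H/II-2 un ·: HH|Hh
H/III-1 un II-1×II-2: Hh
H/III-2 aff ·: hh
H/III-3 un II-1×II-2: Hh
H/IV-1 un III-2×III-1: Hh
⇒ H over [I-1,I-2,II-1,II-2,III-1,III-2,III-3,IV-1]: 2 consistent
K/I-1 un ·: KK|Kk
K/I-2 un ·: KK|Kk
K/II-1 un I-1×I-2: KK|Kk
K/II-2 un ·: KK|Kk
K/III-1 un II-1×II-2: KK|Kk
K/III-2 un ·: KK|Kk
K/III-3 un II-1×II-2: KK|Kk
K/IV-1 un III-2×III-1: KK|Kk
⇒ K over [I-1,I-2,II-1,II-2,III-1,III-2,III-3,IV-1]: 152 consistent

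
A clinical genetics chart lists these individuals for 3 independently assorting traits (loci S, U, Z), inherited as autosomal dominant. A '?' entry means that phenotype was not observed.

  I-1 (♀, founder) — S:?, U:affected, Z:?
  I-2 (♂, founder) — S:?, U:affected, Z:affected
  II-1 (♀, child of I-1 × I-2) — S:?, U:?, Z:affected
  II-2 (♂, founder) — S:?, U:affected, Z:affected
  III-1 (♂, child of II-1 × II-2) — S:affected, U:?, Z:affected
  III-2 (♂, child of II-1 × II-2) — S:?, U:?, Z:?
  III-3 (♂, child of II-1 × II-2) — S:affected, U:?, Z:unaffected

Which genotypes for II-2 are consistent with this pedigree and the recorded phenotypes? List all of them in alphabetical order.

II-2 ∈ {SS UU Zz, SS Uu Zz, Ss UU Zz, Ss Uu Zz, ss UU Zz, ss Uu Zz}

S/I-1 ? ·: ss|Ss|SS
S/I-2 ? ·: ss|Ss|SS
S/II-1 ? I-1×I-2: ss|Ss|SS
S/II-2 ? ·: ss|Ss|SS
S/III-1 aff II-1×II-2: Ss|SS
S/III-2 ? II-1×II-2: ss|Ss|SS
S/III-3 aff II-1×II-2: Ss|SS
⇒ S over [I-1,I-2,II-1,II-2,III-1,III-2,III-3]: 206 consistent
U/I-1 aff ·: Uu|UU
U/I-2 aff ·: Uu|UU
U/II-1 ? I-1×I-2: uu|Uu|UU
U/II-2 aff ·: Uu|UU
U/III-1 ? II-1×II-2: uu|Uu|UU
U/III-2 ? II-1×II-2: uu|Uu|UU
U/III-3 ? II-1×II-2: uu|Uu|UU
⇒ U over [I-1,I-2,II-1,II-2,III-1,III-2,III-3]: 150 consistent
Z/I-1 ? ·: zz|Zz|ZZ
Z/I-2 aff ·: Zz|ZZ
Z/II-1 aff I-1×I-2: Zz
Z/II-2 aff ·: Zz
Z/III-1 aff II-1×II-2: Zz|ZZ
Z/III-2 ? II-1×II-2: zz|Zz|ZZ
Z/III-3 un II-1×II-2: zz
⇒ Z over [I-1,I-2,II-1,II-2,III-1,III-2,III-3]: 30 consistent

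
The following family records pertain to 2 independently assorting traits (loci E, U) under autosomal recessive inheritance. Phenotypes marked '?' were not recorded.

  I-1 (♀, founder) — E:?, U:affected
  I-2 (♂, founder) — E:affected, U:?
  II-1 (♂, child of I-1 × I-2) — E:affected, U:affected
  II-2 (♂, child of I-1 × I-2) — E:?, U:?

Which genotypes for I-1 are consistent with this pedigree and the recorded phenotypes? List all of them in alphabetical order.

I-1 ∈ {Ee uu, ee uu}

E/I-1 ? ·: Ee|ee
E/I-2 aff ·: ee
E/II-1 aff I-1×I-2: ee
E/II-2 ? I-1×I-2: Ee|ee
⇒ E over [I-1,I-2,II-1,II-2]: 3 consistent
U/I-1 aff ·: uu
U/I-2 ? ·: Uu|uu
U/II-1 aff I-1×I-2: uu
U/II-2 ? I-1×I-2: Uu|uu
⇒ U over [I-1,I-2,II-1,II-2]: 3 consistent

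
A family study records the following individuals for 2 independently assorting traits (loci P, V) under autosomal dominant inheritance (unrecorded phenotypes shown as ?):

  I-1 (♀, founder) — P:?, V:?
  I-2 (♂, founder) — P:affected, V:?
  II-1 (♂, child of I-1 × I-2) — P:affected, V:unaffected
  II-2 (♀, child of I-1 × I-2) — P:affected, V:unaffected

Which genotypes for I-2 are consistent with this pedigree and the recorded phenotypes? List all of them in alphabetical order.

P/I-1 ? ·: pp|Pp|PP
P/I-2 aff ·: Pp|PP
P/II-1 aff I-1×I-2: Pp|PP
P/II-2 aff I-1×I-2: Pp|PP
⇒ P over [I-1,I-2,II-1,II-2]: 15 consistent
V/I-1 ? ·: vv|Vv
V/I-2 ? ·: vv|Vv
V/II-1 un I-1×I-2: vv
V/II-2 un I-1×I-2: vv
⇒ V over [I-1,I-2,II-1,II-2]: 4 consistent

I-2 ∈ {PP Vv, PP vv, Pp Vv, Pp vv}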